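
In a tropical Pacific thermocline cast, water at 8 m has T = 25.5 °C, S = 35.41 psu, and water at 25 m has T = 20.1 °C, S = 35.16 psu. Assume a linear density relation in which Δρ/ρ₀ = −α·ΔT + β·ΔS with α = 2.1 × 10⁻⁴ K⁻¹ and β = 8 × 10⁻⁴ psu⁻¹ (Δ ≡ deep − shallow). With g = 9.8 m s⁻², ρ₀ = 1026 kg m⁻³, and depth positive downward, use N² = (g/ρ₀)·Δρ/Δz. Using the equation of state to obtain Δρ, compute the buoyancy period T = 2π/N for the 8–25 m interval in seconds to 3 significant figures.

ΔT = -5.4 K, ΔS = -0.25 psu (deep − shallow).
Δρ/ρ₀ = −αΔT + βΔS = 1.134 × 10⁻³ − 2.00 × 10⁻⁴ = 9.34 × 10⁻⁴, so Δρ ≈ 0.9583 kg m⁻³.
N² = (g/ρ₀)·Δρ/Δz = g·(Δρ/ρ₀)/Δz = 9.8 × 9.34 × 10⁻⁴ / 17 = 5.3842 × 10⁻⁴ s⁻².
N = √(5.3842 × 10⁻⁴) = 0.023204 rad s⁻¹ → T = 2π/N = 270.78 s ≈ 271 s.

271 s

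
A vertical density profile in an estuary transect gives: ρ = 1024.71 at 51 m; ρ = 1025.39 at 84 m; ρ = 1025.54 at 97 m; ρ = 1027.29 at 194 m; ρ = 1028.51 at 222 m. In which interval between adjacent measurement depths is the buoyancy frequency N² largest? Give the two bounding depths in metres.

Compute the density gradient over each adjacent pair:
  51–84 m: Δρ/Δz = 0.68/33 = 0.021 kg m⁻⁴
  84–97 m: Δρ/Δz = 0.15/13 = 0.012 kg m⁻⁴
  97–194 m: Δρ/Δz = 1.75/97 = 0.018 kg m⁻⁴
  194–222 m: Δρ/Δz = 1.22/28 = 0.044 kg m⁻⁴
The largest gradient is in the 194–222 m interval — the pycnocline.

194–222 m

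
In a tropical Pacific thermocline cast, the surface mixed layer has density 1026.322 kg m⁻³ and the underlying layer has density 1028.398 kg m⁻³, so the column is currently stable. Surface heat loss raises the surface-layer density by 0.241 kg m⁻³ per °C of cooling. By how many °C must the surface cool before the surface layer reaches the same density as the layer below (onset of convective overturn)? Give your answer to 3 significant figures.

Density deficit of the surface layer: 1028.398 − 1026.322 = 2.076 kg m⁻³.
Required change = 2.076 / 0.241 = 8.61 °C.

8.61 °C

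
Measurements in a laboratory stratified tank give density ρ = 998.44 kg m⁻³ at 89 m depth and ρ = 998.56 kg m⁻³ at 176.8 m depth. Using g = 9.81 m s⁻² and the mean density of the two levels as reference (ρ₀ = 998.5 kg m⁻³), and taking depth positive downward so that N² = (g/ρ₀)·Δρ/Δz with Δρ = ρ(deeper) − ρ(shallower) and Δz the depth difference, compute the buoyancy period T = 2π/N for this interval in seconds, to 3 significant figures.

Δρ = 998.56 − 998.44 = 0.12 kg m⁻³ over Δz = 176.8 − 89 = 87.8 m.
N² = (9.81/998.5) × (0.12/87.8) = 1.3428 × 10⁻⁵ s⁻².
N = √(1.3428 × 10⁻⁵) = 3.6644 × 10⁻³ rad s⁻¹, so T = 2π/N = 1.7147 × 10³ s ≈ 1.71 × 10³ s.
N² > 0, so the interval is statically stable.

1.71 × 10³ s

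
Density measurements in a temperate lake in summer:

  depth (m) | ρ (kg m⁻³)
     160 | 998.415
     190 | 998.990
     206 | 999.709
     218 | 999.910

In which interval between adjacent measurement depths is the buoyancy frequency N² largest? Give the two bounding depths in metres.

190–206 m

Compute the density gradient over each adjacent pair:
  160–190 m: Δρ/Δz = 0.575/30 = 0.019 kg m⁻⁴
  190–206 m: Δρ/Δz = 0.719/16 = 0.045 kg m⁻⁴
  206–218 m: Δρ/Δz = 0.201/12 = 0.017 kg m⁻⁴
The largest gradient is in the 190–206 m interval — the pycnocline.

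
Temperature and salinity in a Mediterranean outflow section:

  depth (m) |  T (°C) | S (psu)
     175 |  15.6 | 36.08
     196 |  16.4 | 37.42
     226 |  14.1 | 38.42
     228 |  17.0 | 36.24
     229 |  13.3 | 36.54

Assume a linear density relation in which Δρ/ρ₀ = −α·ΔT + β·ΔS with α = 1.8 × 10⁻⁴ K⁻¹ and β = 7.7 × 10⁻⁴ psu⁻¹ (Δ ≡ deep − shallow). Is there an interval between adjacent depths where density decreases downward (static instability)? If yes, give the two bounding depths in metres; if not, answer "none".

226–228 m

Evaluate Δρ/ρ₀ = −αΔT + βΔS across each adjacent pair:
  175–196 m: −αΔT+βΔS = −(1.8 × 10⁻⁴)(+0.8)+(7.7 × 10⁻⁴)(+1.34) = 8.9 × 10⁻⁴ → stable
  196–226 m: −αΔT+βΔS = −(1.8 × 10⁻⁴)(-2.3)+(7.7 × 10⁻⁴)(+1.00) = 1.2 × 10⁻³ → stable
  226–228 m: −αΔT+βΔS = −(1.8 × 10⁻⁴)(+2.9)+(7.7 × 10⁻⁴)(-2.18) = -2.2 × 10⁻³ → UNSTABLE
  228–229 m: −αΔT+βΔS = −(1.8 × 10⁻⁴)(-3.7)+(7.7 × 10⁻⁴)(+0.30) = 9.0 × 10⁻⁴ → stable
The 226–228 m interval has Δρ < 0: lighter water underlies denser water.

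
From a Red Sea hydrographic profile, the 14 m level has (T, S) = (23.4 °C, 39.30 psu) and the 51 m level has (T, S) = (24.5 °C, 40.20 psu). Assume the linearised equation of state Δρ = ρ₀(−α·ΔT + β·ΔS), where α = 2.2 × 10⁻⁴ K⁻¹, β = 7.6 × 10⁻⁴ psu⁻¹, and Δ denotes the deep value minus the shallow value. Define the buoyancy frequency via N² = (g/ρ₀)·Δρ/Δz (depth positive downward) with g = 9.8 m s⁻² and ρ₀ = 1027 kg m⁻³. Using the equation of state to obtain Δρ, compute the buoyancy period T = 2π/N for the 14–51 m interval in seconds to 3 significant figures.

581 s

ΔT = +1.1 K, ΔS = +0.90 psu (deep − shallow).
Δρ/ρ₀ = −αΔT + βΔS = -2.42 × 10⁻⁴ + 6.84 × 10⁻⁴ = 4.42 × 10⁻⁴, so Δρ ≈ 0.4539 kg m⁻³.
N² = (g/ρ₀)·Δρ/Δz = g·(Δρ/ρ₀)/Δz = 9.8 × 4.42 × 10⁻⁴ / 37 = 1.1707 × 10⁻⁴ s⁻².
N = √(1.1707 × 10⁻⁴) = 0.010820 rad s⁻¹ → T = 2π/N = 580.70 s ≈ 581 s.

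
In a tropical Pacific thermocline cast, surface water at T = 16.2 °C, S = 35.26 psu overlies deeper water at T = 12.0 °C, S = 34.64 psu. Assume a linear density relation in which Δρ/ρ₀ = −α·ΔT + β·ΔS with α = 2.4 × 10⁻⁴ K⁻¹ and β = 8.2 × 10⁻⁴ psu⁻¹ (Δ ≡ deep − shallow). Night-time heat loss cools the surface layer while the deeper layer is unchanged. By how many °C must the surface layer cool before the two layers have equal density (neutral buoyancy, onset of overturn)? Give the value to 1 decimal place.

2.1 °C

Neutral buoyancy requires Δρ = 0, i.e. −α(T_deep − T_surf′) + β(S_deep − S_surf) = 0.
T_surf′ = T_deep − (β/α)·ΔS = 12.0 − (8.2 × 10⁻⁴/2.4 × 10⁻⁴)·(-0.62) = 14.118 °C.
Cooling required: 16.2 − (14.118) = 2.082 °C.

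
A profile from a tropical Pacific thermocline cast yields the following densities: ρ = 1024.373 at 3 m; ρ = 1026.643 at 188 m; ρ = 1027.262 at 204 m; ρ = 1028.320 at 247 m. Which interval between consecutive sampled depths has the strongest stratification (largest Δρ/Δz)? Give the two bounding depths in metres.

Compute the density gradient over each adjacent pair:
  3–188 m: Δρ/Δz = 2.270/185 = 0.012 kg m⁻⁴
  188–204 m: Δρ/Δz = 0.619/16 = 0.039 kg m⁻⁴
  204–247 m: Δρ/Δz = 1.058/43 = 0.025 kg m⁻⁴
The largest gradient is in the 188–204 m interval — the pycnocline.

188–204 m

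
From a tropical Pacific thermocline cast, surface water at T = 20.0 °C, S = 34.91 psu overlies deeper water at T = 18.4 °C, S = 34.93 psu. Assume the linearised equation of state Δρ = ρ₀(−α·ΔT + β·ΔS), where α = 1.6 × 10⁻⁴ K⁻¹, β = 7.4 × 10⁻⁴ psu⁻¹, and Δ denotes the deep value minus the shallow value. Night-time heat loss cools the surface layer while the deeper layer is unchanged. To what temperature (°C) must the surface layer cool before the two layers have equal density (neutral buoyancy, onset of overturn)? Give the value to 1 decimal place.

Neutral buoyancy requires Δρ = 0, i.e. −α(T_deep − T_surf′) + β(S_deep − S_surf) = 0.
T_surf′ = T_deep − (β/α)·ΔS = 18.4 − (7.4 × 10⁻⁴/1.6 × 10⁻⁴)·(+0.02) = 18.307 °C.
Cooling required: 20.0 − (18.307) = 1.693 °C.

18.3 °C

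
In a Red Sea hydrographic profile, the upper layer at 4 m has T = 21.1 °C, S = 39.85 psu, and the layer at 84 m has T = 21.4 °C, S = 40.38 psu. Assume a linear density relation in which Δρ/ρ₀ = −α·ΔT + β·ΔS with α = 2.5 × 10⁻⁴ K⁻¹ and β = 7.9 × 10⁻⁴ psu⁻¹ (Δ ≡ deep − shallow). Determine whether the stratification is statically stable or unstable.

ΔT = 21.4 − 21.1 = +0.3 K and ΔS = 40.38 − 39.85 = +0.53 psu (deep − shallow).
−αΔT = -7.50 × 10⁻⁵; βΔS = 4.187 × 10⁻⁴; sum Δρ/ρ₀ = 3.437 × 10⁻⁴.
Δρ/ρ₀ > 0, so Δρ > 0: deeper water is denser → statically stable.

stable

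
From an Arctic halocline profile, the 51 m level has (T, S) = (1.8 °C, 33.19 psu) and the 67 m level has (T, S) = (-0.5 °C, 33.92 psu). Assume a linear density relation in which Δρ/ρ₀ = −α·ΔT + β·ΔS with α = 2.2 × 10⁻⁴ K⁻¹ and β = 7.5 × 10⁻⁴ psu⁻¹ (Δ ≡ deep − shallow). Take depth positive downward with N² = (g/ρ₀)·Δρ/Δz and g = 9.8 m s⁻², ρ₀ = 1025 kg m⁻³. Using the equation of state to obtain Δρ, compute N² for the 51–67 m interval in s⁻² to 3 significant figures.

6.45 × 10⁻⁴ s⁻²

ΔT = -2.3 K, ΔS = +0.73 psu (deep − shallow).
Δρ/ρ₀ = −αΔT + βΔS = 5.06 × 10⁻⁴ + 5.475 × 10⁻⁴ = 1.0535 × 10⁻³, so Δρ ≈ 1.080 kg m⁻³.
N² = (g/ρ₀)·Δρ/Δz = g·(Δρ/ρ₀)/Δz = 9.8 × 1.0535 × 10⁻³ / 16 = 6.4527 × 10⁻⁴ s⁻² ≈ 6.45 × 10⁻⁴ s⁻².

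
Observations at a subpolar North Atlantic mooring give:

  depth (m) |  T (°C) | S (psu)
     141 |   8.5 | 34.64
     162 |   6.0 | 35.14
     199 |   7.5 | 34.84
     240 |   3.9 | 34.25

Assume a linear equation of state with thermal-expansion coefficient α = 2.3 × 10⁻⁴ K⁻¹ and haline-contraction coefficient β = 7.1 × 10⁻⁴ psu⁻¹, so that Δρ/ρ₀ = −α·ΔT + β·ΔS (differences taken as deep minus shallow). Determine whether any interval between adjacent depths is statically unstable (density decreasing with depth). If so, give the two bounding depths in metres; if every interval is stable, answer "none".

162–199 m

Evaluate Δρ/ρ₀ = −αΔT + βΔS across each adjacent pair:
  141–162 m: −αΔT+βΔS = −(2.3 × 10⁻⁴)(-2.5)+(7.1 × 10⁻⁴)(+0.50) = 9.3 × 10⁻⁴ → stable
  162–199 m: −αΔT+βΔS = −(2.3 × 10⁻⁴)(+1.5)+(7.1 × 10⁻⁴)(-0.30) = -5.6 × 10⁻⁴ → UNSTABLE
  199–240 m: −αΔT+βΔS = −(2.3 × 10⁻⁴)(-3.6)+(7.1 × 10⁻⁴)(-0.59) = 4.1 × 10⁻⁴ → stable
The 162–199 m interval has Δρ < 0: lighter water underlies denser water.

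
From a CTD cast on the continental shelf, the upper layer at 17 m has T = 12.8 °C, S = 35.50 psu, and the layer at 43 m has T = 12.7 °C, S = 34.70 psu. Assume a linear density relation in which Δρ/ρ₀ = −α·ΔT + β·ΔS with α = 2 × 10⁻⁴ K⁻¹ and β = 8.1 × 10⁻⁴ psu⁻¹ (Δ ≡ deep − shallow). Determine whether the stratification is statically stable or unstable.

unstable

ΔT = 12.7 − 12.8 = -0.1 K and ΔS = 34.70 − 35.50 = -0.80 psu (deep − shallow).
−αΔT = 2.00 × 10⁻⁵; βΔS = -6.48 × 10⁻⁴; sum Δρ/ρ₀ = -6.28 × 10⁻⁴.
Δρ/ρ₀ < 0, so Δρ < 0: deeper water is lighter → statically unstable; the column would overturn.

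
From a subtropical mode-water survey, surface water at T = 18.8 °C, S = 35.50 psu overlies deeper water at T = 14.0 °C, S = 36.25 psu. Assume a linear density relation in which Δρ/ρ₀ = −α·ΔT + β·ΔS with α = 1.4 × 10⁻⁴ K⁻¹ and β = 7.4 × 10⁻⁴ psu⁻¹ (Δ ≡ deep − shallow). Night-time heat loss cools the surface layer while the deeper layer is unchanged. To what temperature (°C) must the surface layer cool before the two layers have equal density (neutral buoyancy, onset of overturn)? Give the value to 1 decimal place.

Neutral buoyancy requires Δρ = 0, i.e. −α(T_deep − T_surf′) + β(S_deep − S_surf) = 0.
T_surf′ = T_deep − (β/α)·ΔS = 14.0 − (7.4 × 10⁻⁴/1.4 × 10⁻⁴)·(+0.75) = 10.036 °C.
Cooling required: 18.8 − (10.036) = 8.764 °C.

10.0 °C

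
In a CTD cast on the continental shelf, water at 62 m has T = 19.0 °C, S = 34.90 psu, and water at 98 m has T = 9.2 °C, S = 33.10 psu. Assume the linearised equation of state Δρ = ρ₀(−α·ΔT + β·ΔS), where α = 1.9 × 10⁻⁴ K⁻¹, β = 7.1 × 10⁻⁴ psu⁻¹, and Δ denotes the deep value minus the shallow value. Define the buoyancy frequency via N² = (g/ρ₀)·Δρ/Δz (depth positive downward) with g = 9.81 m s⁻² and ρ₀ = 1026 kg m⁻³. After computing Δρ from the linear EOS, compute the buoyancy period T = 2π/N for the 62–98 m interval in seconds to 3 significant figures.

ΔT = -9.8 K, ΔS = -1.80 psu (deep − shallow).
Δρ/ρ₀ = −αΔT + βΔS = 1.862 × 10⁻³ − 1.278 × 10⁻³ = 5.84 × 10⁻⁴, so Δρ ≈ 0.5992 kg m⁻³.
N² = (g/ρ₀)·Δρ/Δz = g·(Δρ/ρ₀)/Δz = 9.81 × 5.84 × 10⁻⁴ / 36 = 1.5914 × 10⁻⁴ s⁻².
N = √(1.5914 × 10⁻⁴) = 0.012615 rad s⁻¹ → T = 2π/N = 498.07 s ≈ 498 s.

498 s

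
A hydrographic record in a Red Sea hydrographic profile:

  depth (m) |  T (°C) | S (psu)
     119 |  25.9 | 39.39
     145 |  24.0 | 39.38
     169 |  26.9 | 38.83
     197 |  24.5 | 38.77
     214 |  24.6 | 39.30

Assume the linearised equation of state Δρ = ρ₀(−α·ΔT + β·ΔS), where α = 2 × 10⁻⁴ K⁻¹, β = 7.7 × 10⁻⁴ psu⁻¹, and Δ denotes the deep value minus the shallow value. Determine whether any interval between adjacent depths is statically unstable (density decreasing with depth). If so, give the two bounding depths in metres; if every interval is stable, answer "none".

145–169 m

Evaluate Δρ/ρ₀ = −αΔT + βΔS across each adjacent pair:
  119–145 m: −αΔT+βΔS = −(2 × 10⁻⁴)(-1.9)+(7.7 × 10⁻⁴)(-0.01) = 3.7 × 10⁻⁴ → stable
  145–169 m: −αΔT+βΔS = −(2 × 10⁻⁴)(+2.9)+(7.7 × 10⁻⁴)(-0.55) = -1.0 × 10⁻³ → UNSTABLE
  169–197 m: −αΔT+βΔS = −(2 × 10⁻⁴)(-2.4)+(7.7 × 10⁻⁴)(-0.06) = 4.3 × 10⁻⁴ → stable
  197–214 m: −αΔT+βΔS = −(2 × 10⁻⁴)(+0.1)+(7.7 × 10⁻⁴)(+0.53) = 3.9 × 10⁻⁴ → stable
The 145–169 m interval has Δρ < 0: lighter water underlies denser water.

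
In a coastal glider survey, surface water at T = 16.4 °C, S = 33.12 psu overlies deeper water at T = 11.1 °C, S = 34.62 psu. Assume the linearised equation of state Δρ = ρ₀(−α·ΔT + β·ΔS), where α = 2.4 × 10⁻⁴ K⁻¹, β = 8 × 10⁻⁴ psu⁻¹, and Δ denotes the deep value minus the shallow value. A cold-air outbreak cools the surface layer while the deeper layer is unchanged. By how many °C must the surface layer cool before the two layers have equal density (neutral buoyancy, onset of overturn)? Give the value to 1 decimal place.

Neutral buoyancy requires Δρ = 0, i.e. −α(T_deep − T_surf′) + β(S_deep − S_surf) = 0.
T_surf′ = T_deep − (β/α)·ΔS = 11.1 − (8 × 10⁻⁴/2.4 × 10⁻⁴)·(+1.50) = 6.100 °C.
Cooling required: 16.4 − (6.100) = 10.300 °C.

10.3 °C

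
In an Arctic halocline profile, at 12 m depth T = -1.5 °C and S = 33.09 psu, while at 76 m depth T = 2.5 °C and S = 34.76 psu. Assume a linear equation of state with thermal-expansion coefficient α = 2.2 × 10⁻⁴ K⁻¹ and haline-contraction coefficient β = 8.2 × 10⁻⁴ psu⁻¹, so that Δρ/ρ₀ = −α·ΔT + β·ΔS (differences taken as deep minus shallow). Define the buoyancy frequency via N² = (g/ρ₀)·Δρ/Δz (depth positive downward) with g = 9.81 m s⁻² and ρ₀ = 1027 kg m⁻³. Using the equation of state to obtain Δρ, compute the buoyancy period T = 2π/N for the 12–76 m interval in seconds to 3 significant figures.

725 s

ΔT = +4.0 K, ΔS = +1.67 psu (deep − shallow).
Δρ/ρ₀ = −αΔT + βΔS = -8.80 × 10⁻⁴ + 1.3694 × 10⁻³ = 4.894 × 10⁻⁴, so Δρ ≈ 0.5026 kg m⁻³.
N² = (g/ρ₀)·Δρ/Δz = g·(Δρ/ρ₀)/Δz = 9.81 × 4.894 × 10⁻⁴ / 64 = 7.5016 × 10⁻⁵ s⁻².
N = √(7.5016 × 10⁻⁵) = 8.6612 × 10⁻³ rad s⁻¹ → T = 2π/N = 725.44 s ≈ 725 s.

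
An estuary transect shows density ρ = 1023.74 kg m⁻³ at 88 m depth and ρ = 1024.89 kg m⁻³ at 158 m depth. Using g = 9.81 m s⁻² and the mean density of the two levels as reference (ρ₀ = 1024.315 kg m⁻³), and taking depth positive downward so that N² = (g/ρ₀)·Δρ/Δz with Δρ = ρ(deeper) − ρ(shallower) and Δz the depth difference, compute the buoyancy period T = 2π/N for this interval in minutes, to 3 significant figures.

Δρ = 1024.89 − 1023.74 = 1.15 kg m⁻³ over Δz = 158 − 88 = 70 m.
N² = (9.81/1024.315) × (1.15/70) = 1.5734 × 10⁻⁴ s⁻².
N = √(1.5734 × 10⁻⁴) = 0.012544 rad s⁻¹, so T = 2π/N = 500.89 s = 8.3482 min ≈ 8.35 min.

8.35 min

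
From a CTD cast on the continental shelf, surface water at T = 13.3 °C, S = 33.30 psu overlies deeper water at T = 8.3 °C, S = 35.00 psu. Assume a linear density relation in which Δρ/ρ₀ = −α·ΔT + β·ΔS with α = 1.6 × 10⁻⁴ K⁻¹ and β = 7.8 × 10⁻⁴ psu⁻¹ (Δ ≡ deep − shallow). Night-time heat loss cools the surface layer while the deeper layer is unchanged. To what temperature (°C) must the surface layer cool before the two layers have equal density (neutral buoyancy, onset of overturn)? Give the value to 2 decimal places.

0.01 °C

Neutral buoyancy requires Δρ = 0, i.e. −α(T_deep − T_surf′) + β(S_deep − S_surf) = 0.
T_surf′ = T_deep − (β/α)·ΔS = 8.3 − (7.8 × 10⁻⁴/1.6 × 10⁻⁴)·(+1.70) = 0.0125 °C.
Cooling required: 13.3 − (0.0125) = 13.2875 °C.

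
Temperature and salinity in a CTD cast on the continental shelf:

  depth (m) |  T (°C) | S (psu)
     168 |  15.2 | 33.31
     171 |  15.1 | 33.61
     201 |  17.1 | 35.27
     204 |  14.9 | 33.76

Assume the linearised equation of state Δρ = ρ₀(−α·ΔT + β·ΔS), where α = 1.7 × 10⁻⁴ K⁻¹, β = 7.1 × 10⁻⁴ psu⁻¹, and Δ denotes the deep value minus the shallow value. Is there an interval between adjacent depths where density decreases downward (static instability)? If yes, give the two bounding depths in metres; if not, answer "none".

201–204 m

Evaluate Δρ/ρ₀ = −αΔT + βΔS across each adjacent pair:
  168–171 m: −αΔT+βΔS = −(1.7 × 10⁻⁴)(-0.1)+(7.1 × 10⁻⁴)(+0.30) = 2.3 × 10⁻⁴ → stable
  171–201 m: −αΔT+βΔS = −(1.7 × 10⁻⁴)(+2.0)+(7.1 × 10⁻⁴)(+1.66) = 8.4 × 10⁻⁴ → stable
  201–204 m: −αΔT+βΔS = −(1.7 × 10⁻⁴)(-2.2)+(7.1 × 10⁻⁴)(-1.51) = -7.0 × 10⁻⁴ → UNSTABLE
The 201–204 m interval has Δρ < 0: lighter water underlies denser water.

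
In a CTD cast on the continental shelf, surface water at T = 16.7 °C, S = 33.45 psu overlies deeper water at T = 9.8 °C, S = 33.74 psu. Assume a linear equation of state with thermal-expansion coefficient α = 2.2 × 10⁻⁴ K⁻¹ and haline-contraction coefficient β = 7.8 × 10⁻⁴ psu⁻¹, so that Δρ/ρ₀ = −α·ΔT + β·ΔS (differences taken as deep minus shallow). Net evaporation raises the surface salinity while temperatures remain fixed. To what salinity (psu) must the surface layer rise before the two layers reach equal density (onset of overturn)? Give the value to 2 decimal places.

35.69 psu

Neutral buoyancy requires −α(T_deep − T_surf) + β(S_deep − S_surf′) = 0.
S_surf′ = S_deep − (α/β)·ΔT = 33.74 − (2.2 × 10⁻⁴/7.8 × 10⁻⁴)·(-6.9) = 35.6862 psu.
Increase required: 35.6862 − 33.45 = 2.2362 psu.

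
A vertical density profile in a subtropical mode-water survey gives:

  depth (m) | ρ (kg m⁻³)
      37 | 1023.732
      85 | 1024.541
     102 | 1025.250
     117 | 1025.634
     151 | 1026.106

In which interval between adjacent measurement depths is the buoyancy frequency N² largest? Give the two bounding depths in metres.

Compute the density gradient over each adjacent pair:
  37–85 m: Δρ/Δz = 0.809/48 = 0.017 kg m⁻⁴
  85–102 m: Δρ/Δz = 0.709/17 = 0.042 kg m⁻⁴
  102–117 m: Δρ/Δz = 0.384/15 = 0.026 kg m⁻⁴
  117–151 m: Δρ/Δz = 0.472/34 = 0.014 kg m⁻⁴
The largest gradient is in the 85–102 m interval — the pycnocline.

85–102 m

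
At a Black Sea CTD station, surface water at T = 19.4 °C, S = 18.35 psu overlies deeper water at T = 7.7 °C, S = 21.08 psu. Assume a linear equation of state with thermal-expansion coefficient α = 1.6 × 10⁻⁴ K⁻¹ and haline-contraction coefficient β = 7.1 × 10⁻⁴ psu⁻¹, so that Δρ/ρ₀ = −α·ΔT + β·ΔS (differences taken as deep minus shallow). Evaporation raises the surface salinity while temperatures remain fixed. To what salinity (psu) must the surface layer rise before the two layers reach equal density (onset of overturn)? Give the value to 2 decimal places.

23.72 psu

Neutral buoyancy requires −α(T_deep − T_surf) + β(S_deep − S_surf′) = 0.
S_surf′ = S_deep − (α/β)·ΔT = 21.08 − (1.6 × 10⁻⁴/7.1 × 10⁻⁴)·(-11.7) = 23.7166 psu.
Increase required: 23.7166 − 18.35 = 5.3666 psu.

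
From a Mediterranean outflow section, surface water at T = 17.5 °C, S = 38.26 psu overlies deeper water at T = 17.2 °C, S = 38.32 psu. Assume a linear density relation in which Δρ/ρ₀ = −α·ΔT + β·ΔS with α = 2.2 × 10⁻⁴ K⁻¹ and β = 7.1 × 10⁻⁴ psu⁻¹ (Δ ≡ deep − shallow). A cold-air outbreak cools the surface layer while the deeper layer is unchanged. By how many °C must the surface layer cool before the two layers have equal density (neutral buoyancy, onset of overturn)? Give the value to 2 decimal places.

0.49 °C

Neutral buoyancy requires Δρ = 0, i.e. −α(T_deep − T_surf′) + β(S_deep − S_surf) = 0.
T_surf′ = T_deep − (β/α)·ΔS = 17.2 − (7.1 × 10⁻⁴/2.2 × 10⁻⁴)·(+0.06) = 17.0064 °C.
Cooling required: 17.5 − (17.0064) = 0.4936 °C.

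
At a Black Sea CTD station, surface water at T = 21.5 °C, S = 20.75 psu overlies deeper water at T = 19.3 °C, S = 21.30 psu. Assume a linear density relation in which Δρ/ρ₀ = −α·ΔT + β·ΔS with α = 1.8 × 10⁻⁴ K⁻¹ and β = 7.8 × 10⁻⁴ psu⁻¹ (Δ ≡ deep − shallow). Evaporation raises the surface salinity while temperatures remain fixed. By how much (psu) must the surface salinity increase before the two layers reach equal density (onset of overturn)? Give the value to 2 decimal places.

Neutral buoyancy requires −α(T_deep − T_surf) + β(S_deep − S_surf′) = 0.
S_surf′ = S_deep − (α/β)·ΔT = 21.30 − (1.8 × 10⁻⁴/7.8 × 10⁻⁴)·(-2.2) = 21.8077 psu.
Increase required: 21.8077 − 20.75 = 1.0577 psu.

1.06 psu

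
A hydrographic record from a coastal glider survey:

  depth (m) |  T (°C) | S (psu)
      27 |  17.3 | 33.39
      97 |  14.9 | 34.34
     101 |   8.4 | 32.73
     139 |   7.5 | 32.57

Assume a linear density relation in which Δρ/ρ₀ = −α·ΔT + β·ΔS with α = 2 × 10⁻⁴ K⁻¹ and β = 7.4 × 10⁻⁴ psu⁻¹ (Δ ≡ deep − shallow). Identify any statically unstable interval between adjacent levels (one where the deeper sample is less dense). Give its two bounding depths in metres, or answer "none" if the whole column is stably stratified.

Evaluate Δρ/ρ₀ = −αΔT + βΔS across each adjacent pair:
  27–97 m: −αΔT+βΔS = −(2 × 10⁻⁴)(-2.4)+(7.4 × 10⁻⁴)(+0.95) = 1.2 × 10⁻³ → stable
  97–101 m: −αΔT+βΔS = −(2 × 10⁻⁴)(-6.5)+(7.4 × 10⁻⁴)(-1.61) = 1.1 × 10⁻⁴ → stable
  101–139 m: −αΔT+βΔS = −(2 × 10⁻⁴)(-0.9)+(7.4 × 10⁻⁴)(-0.16) = 6.2 × 10⁻⁵ → stable
Every interval has Δρ > 0: the column is stably stratified throughout.

none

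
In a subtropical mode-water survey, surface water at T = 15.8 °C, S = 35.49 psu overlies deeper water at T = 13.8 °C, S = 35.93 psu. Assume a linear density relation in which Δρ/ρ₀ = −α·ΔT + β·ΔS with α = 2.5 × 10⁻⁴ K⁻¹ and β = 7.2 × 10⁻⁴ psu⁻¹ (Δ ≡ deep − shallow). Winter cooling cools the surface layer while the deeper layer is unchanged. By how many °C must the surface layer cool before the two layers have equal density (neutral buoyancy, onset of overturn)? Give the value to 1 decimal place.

3.3 °C

Neutral buoyancy requires Δρ = 0, i.e. −α(T_deep − T_surf′) + β(S_deep − S_surf) = 0.
T_surf′ = T_deep − (β/α)·ΔS = 13.8 − (7.2 × 10⁻⁴/2.5 × 10⁻⁴)·(+0.44) = 12.533 °C.
Cooling required: 15.8 − (12.533) = 3.267 °C.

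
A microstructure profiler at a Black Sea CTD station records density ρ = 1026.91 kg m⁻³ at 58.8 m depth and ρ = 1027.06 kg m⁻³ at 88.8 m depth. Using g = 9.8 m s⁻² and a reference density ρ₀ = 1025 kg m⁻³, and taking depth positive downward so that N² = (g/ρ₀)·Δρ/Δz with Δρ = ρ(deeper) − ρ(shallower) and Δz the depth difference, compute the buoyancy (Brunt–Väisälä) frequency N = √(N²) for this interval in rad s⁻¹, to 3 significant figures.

Δρ = 1027.06 − 1026.91 = 0.15 kg m⁻³ over Δz = 88.8 − 58.8 = 30 m.
N² = (9.8/1025) × (0.15/30) = 4.7805 × 10⁻⁵ s⁻².
N = √(4.7805 × 10⁻⁵) = 6.9141 × 10⁻³ rad s⁻¹ ≈ 6.91 × 10⁻³ rad s⁻¹.

6.91 × 10⁻³ rad s⁻¹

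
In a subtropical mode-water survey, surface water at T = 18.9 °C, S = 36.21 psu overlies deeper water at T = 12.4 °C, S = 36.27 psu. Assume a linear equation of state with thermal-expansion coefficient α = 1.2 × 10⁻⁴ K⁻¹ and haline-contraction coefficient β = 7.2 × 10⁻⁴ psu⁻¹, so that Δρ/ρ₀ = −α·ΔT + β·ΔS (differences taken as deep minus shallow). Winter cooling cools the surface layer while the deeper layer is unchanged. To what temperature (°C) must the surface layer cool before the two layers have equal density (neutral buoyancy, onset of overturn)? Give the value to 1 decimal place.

Neutral buoyancy requires Δρ = 0, i.e. −α(T_deep − T_surf′) + β(S_deep − S_surf) = 0.
T_surf′ = T_deep − (β/α)·ΔS = 12.4 − (7.2 × 10⁻⁴/1.2 × 10⁻⁴)·(+0.06) = 12.040 °C.
Cooling required: 18.9 − (12.040) = 6.860 °C.

12.0 °C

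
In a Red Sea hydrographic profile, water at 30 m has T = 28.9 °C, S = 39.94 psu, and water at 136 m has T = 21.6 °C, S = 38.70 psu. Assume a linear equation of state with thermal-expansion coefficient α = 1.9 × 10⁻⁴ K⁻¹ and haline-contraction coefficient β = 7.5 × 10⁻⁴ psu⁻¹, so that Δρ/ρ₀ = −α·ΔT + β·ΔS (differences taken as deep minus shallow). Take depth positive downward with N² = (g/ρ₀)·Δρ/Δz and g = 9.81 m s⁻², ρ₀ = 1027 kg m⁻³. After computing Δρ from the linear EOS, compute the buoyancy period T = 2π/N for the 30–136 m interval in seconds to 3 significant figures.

ΔT = -7.3 K, ΔS = -1.24 psu (deep − shallow).
Δρ/ρ₀ = −αΔT + βΔS = 1.387 × 10⁻³ − 9.30 × 10⁻⁴ = 4.57 × 10⁻⁴, so Δρ ≈ 0.4693 kg m⁻³.
N² = (g/ρ₀)·Δρ/Δz = g·(Δρ/ρ₀)/Δz = 9.81 × 4.57 × 10⁻⁴ / 106 = 4.2294 × 10⁻⁵ s⁻².
N = √(4.2294 × 10⁻⁵) = 6.5034 × 10⁻³ rad s⁻¹ → T = 2π/N = 966.14 s ≈ 966 s.

966 s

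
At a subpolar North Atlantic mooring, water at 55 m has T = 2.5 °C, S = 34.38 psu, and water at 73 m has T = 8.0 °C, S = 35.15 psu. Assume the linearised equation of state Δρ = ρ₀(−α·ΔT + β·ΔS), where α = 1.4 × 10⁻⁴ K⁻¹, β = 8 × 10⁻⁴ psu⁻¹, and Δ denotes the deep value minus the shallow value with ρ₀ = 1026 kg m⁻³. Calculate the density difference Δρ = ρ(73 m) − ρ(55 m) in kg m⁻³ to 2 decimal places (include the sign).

-0.16 kg m⁻³

ΔT = +5.5 K, ΔS = +0.77 psu (deep − shallow).
Δρ/ρ₀ = −(1.4 × 10⁻⁴)(+5.5) + (8 × 10⁻⁴)(+0.77) = -1.54 × 10⁻⁴.
Δρ = 1026 × (-1.54 × 10⁻⁴) = -0.16 kg m⁻³.
Negative Δρ: lighter below, statically unstable.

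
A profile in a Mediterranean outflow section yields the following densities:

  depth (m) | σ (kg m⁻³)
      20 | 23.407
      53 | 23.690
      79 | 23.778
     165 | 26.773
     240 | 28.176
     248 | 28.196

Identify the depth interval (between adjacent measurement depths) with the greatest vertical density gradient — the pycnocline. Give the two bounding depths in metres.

79–165 m

Compute the density gradient over each adjacent pair:
  20–53 m: Δρ/Δz = 0.283/33 = 8.6 × 10⁻³ kg m⁻⁴
  53–79 m: Δρ/Δz = 0.088/26 = 3.4 × 10⁻³ kg m⁻⁴
  79–165 m: Δρ/Δz = 2.995/86 = 0.035 kg m⁻⁴
  165–240 m: Δρ/Δz = 1.403/75 = 0.019 kg m⁻⁴
  240–248 m: Δρ/Δz = 0.020/8 = 2.5 × 10⁻³ kg m⁻⁴
The largest gradient is in the 79–165 m interval — the pycnocline.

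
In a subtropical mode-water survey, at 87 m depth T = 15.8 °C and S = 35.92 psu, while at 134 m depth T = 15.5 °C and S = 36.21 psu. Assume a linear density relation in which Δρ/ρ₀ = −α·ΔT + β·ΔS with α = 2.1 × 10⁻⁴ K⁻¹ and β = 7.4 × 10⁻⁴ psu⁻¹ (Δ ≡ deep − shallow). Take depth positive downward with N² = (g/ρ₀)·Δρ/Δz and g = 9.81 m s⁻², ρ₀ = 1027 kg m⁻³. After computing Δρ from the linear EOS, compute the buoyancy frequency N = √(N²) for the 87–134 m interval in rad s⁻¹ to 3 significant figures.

ΔT = -0.3 K, ΔS = +0.29 psu (deep − shallow).
Δρ/ρ₀ = −αΔT + βΔS = 6.30 × 10⁻⁵ + 2.146 × 10⁻⁴ = 2.776 × 10⁻⁴, so Δρ ≈ 0.2851 kg m⁻³.
N² = (g/ρ₀)·Δρ/Δz = g·(Δρ/ρ₀)/Δz = 9.81 × 2.776 × 10⁻⁴ / 47 = 5.7942 × 10⁻⁵ s⁻².
N = √(5.7942 × 10⁻⁵) = 7.6120 × 10⁻³ rad s⁻¹ ≈ 7.61 × 10⁻³ rad s⁻¹.

7.61 × 10⁻³ rad s⁻¹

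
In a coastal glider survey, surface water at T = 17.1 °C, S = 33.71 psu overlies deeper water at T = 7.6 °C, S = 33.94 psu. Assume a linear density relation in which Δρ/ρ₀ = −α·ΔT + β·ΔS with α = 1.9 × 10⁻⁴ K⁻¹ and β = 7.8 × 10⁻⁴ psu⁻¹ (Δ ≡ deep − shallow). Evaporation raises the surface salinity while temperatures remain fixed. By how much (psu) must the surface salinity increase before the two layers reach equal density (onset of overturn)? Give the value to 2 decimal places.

2.54 psu

Neutral buoyancy requires −α(T_deep − T_surf) + β(S_deep − S_surf′) = 0.
S_surf′ = S_deep − (α/β)·ΔT = 33.94 − (1.9 × 10⁻⁴/7.8 × 10⁻⁴)·(-9.5) = 36.2541 psu.
Increase required: 36.2541 − 33.71 = 2.5441 psu.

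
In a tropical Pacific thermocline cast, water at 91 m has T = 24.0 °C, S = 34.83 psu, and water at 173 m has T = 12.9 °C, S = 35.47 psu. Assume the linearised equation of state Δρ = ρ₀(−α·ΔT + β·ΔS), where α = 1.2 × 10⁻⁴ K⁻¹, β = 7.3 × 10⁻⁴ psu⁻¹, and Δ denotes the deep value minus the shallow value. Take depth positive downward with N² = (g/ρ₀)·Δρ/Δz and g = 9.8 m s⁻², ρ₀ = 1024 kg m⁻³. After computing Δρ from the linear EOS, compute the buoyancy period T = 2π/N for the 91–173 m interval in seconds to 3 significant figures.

428 s

ΔT = -11.1 K, ΔS = +0.64 psu (deep − shallow).
Δρ/ρ₀ = −αΔT + βΔS = 1.332 × 10⁻³ + 4.672 × 10⁻⁴ = 1.7992 × 10⁻³, so Δρ ≈ 1.842 kg m⁻³.
N² = (g/ρ₀)·Δρ/Δz = g·(Δρ/ρ₀)/Δz = 9.8 × 1.7992 × 10⁻³ / 82 = 2.1503 × 10⁻⁴ s⁻².
N = √(2.1503 × 10⁻⁴) = 0.014664 rad s⁻¹ → T = 2π/N = 428.48 s ≈ 428 s.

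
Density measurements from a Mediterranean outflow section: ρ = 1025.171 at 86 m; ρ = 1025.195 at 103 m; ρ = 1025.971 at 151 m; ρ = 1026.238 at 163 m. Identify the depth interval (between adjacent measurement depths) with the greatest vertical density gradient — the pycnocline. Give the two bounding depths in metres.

151–163 m

Compute the density gradient over each adjacent pair:
  86–103 m: Δρ/Δz = 0.024/17 = 1.4 × 10⁻³ kg m⁻⁴
  103–151 m: Δρ/Δz = 0.776/48 = 0.016 kg m⁻⁴
  151–163 m: Δρ/Δz = 0.267/12 = 0.022 kg m⁻⁴
The largest gradient is in the 151–163 m interval — the pycnocline.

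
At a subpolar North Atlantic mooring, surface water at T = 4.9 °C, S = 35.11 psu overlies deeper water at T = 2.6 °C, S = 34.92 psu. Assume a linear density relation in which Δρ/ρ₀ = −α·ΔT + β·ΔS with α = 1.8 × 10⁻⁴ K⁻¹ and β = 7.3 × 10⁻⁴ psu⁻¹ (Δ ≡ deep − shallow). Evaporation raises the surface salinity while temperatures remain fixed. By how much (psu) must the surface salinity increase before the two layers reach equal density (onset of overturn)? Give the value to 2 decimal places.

Neutral buoyancy requires −α(T_deep − T_surf) + β(S_deep − S_surf′) = 0.
S_surf′ = S_deep − (α/β)·ΔT = 34.92 − (1.8 × 10⁻⁴/7.3 × 10⁻⁴)·(-2.3) = 35.4871 psu.
Increase required: 35.4871 − 35.11 = 0.3771 psu.

0.38 psu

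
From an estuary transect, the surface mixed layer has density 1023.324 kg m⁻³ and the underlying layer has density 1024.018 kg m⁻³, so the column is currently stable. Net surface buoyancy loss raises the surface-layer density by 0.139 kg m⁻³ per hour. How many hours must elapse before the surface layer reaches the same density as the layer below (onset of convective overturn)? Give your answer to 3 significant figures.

4.99 hours

Density deficit of the surface layer: 1024.018 − 1023.324 = 0.694 kg m⁻³.
Required change = 0.694 / 0.139 = 4.99 hours.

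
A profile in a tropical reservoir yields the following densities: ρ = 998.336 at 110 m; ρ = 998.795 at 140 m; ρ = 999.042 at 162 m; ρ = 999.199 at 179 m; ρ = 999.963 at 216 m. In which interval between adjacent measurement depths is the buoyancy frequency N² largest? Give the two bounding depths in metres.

Compute the density gradient over each adjacent pair:
  110–140 m: Δρ/Δz = 0.459/30 = 0.015 kg m⁻⁴
  140–162 m: Δρ/Δz = 0.247/22 = 0.011 kg m⁻⁴
  162–179 m: Δρ/Δz = 0.157/17 = 9.2 × 10⁻³ kg m⁻⁴
  179–216 m: Δρ/Δz = 0.764/37 = 0.021 kg m⁻⁴
The largest gradient is in the 179–216 m interval — the pycnocline.

179–216 m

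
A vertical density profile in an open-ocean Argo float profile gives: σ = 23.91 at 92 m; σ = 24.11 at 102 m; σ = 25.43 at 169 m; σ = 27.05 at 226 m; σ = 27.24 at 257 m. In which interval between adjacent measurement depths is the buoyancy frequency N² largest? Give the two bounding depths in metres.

Compute the density gradient over each adjacent pair:
  92–102 m: Δρ/Δz = 0.20/10 = 0.020 kg m⁻⁴
  102–169 m: Δρ/Δz = 1.32/67 = 0.020 kg m⁻⁴
  169–226 m: Δρ/Δz = 1.62/57 = 0.028 kg m⁻⁴
  226–257 m: Δρ/Δz = 0.19/31 = 6.1 × 10⁻³ kg m⁻⁴
The largest gradient is in the 169–226 m interval — the pycnocline.

169–226 m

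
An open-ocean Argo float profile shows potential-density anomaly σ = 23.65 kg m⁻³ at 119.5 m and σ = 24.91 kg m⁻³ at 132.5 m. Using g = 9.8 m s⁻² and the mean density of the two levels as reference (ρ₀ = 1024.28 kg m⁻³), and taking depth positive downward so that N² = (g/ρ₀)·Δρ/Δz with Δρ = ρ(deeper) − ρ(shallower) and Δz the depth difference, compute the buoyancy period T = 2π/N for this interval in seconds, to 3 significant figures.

206 s

Δρ = 1024.91 − 1023.65 = 1.26 kg m⁻³ over Δz = 132.5 − 119.5 = 13 m.
N² = (9.8/1024.28) × (1.26/13) = 9.2733 × 10⁻⁴ s⁻².
N = √(9.2733 × 10⁻⁴) = 0.030452 rad s⁻¹, so T = 2π/N = 206.33 s ≈ 206 s.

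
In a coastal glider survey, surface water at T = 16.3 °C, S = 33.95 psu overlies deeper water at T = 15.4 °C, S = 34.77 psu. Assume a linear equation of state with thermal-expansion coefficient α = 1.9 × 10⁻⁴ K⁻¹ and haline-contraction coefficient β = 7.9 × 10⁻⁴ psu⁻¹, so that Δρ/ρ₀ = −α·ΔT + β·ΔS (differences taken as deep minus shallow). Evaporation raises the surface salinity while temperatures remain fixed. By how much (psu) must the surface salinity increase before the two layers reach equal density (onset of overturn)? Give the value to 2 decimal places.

1.04 psu

Neutral buoyancy requires −α(T_deep − T_surf) + β(S_deep − S_surf′) = 0.
S_surf′ = S_deep − (α/β)·ΔT = 34.77 − (1.9 × 10⁻⁴/7.9 × 10⁻⁴)·(-0.9) = 34.9865 psu.
Increase required: 34.9865 − 33.95 = 1.0365 psu.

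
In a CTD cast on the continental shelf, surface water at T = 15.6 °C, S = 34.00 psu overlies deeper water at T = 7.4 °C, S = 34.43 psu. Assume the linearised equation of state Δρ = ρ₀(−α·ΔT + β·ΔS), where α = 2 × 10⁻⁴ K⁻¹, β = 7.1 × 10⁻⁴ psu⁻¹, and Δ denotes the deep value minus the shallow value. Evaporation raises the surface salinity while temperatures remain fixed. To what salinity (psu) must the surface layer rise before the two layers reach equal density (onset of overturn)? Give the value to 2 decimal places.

Neutral buoyancy requires −α(T_deep − T_surf) + β(S_deep − S_surf′) = 0.
S_surf′ = S_deep − (α/β)·ΔT = 34.43 − (2 × 10⁻⁴/7.1 × 10⁻⁴)·(-8.2) = 36.7399 psu.
Increase required: 36.7399 − 34.00 = 2.7399 psu.

36.74 psu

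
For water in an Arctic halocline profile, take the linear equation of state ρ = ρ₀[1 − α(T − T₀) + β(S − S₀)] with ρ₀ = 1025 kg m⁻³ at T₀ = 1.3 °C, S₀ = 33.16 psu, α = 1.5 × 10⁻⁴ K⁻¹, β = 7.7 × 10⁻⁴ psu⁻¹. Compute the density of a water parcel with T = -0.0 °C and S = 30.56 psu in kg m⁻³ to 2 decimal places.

T − T₀ = -1.3 K, S − S₀ = -2.60 psu.
Bracket = 1 − α·(-1.3) + β·(-2.60) = 1 + (-1.807 × 10⁻³) = 0.9981930.
ρ = 1025 × 0.9981930 = 1023.15 kg m⁻³.

1023.15 kg m⁻³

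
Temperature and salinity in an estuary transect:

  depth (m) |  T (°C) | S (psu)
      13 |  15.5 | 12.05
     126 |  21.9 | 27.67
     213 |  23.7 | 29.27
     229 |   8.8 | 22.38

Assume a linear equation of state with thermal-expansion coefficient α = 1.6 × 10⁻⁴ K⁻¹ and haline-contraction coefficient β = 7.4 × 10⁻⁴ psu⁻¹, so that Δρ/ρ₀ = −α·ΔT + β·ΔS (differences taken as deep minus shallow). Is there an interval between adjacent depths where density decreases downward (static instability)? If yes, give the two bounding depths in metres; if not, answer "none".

213–229 m

Evaluate Δρ/ρ₀ = −αΔT + βΔS across each adjacent pair:
  13–126 m: −αΔT+βΔS = −(1.6 × 10⁻⁴)(+6.4)+(7.4 × 10⁻⁴)(+15.62) = 0.011 → stable
  126–213 m: −αΔT+βΔS = −(1.6 × 10⁻⁴)(+1.8)+(7.4 × 10⁻⁴)(+1.60) = 9.0 × 10⁻⁴ → stable
  213–229 m: −αΔT+βΔS = −(1.6 × 10⁻⁴)(-14.9)+(7.4 × 10⁻⁴)(-6.89) = -2.7 × 10⁻³ → UNSTABLE
The 213–229 m interval has Δρ < 0: lighter water underlies denser water.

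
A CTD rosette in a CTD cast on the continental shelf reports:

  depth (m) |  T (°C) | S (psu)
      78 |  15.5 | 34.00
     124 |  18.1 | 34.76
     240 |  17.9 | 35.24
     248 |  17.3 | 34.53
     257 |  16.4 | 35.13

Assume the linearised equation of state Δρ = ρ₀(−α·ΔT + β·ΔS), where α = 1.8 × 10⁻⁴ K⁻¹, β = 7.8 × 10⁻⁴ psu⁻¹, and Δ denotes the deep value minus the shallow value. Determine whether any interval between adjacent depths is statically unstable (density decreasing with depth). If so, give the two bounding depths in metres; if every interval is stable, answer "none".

Evaluate Δρ/ρ₀ = −αΔT + βΔS across each adjacent pair:
  78–124 m: −αΔT+βΔS = −(1.8 × 10⁻⁴)(+2.6)+(7.8 × 10⁻⁴)(+0.76) = 1.2 × 10⁻⁴ → stable
  124–240 m: −αΔT+βΔS = −(1.8 × 10⁻⁴)(-0.2)+(7.8 × 10⁻⁴)(+0.48) = 4.1 × 10⁻⁴ → stable
  240–248 m: −αΔT+βΔS = −(1.8 × 10⁻⁴)(-0.6)+(7.8 × 10⁻⁴)(-0.71) = -4.5 × 10⁻⁴ → UNSTABLE
  248–257 m: −αΔT+βΔS = −(1.8 × 10⁻⁴)(-0.9)+(7.8 × 10⁻⁴)(+0.60) = 6.3 × 10⁻⁴ → stable
The 240–248 m interval has Δρ < 0: lighter water underlies denser water.

240–248 m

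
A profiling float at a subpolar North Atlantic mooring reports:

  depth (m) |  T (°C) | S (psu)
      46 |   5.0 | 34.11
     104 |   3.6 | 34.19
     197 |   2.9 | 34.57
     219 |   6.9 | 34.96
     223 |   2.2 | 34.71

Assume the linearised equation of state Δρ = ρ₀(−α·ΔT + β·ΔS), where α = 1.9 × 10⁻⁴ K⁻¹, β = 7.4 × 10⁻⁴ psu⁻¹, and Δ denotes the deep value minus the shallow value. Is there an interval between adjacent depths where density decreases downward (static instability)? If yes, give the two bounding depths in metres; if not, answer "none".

Evaluate Δρ/ρ₀ = −αΔT + βΔS across each adjacent pair:
  46–104 m: −αΔT+βΔS = −(1.9 × 10⁻⁴)(-1.4)+(7.4 × 10⁻⁴)(+0.08) = 3.3 × 10⁻⁴ → stable
  104–197 m: −αΔT+βΔS = −(1.9 × 10⁻⁴)(-0.7)+(7.4 × 10⁻⁴)(+0.38) = 4.1 × 10⁻⁴ → stable
  197–219 m: −αΔT+βΔS = −(1.9 × 10⁻⁴)(+4.0)+(7.4 × 10⁻⁴)(+0.39) = -4.7 × 10⁻⁴ → UNSTABLE
  219–223 m: −αΔT+βΔS = −(1.9 × 10⁻⁴)(-4.7)+(7.4 × 10⁻⁴)(-0.25) = 7.1 × 10⁻⁴ → stable
The 197–219 m interval has Δρ < 0: lighter water underlies denser water.

197–219 m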